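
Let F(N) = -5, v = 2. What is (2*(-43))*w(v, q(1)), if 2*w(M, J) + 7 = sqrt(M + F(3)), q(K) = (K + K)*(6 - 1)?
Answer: 301 - 43*I*sqrt(3) ≈ 301.0 - 74.478*I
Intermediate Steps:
q(K) = 10*K (q(K) = (2*K)*5 = 10*K)
w(M, J) = -7/2 + sqrt(-5 + M)/2 (w(M, J) = -7/2 + sqrt(M - 5)/2 = -7/2 + sqrt(-5 + M)/2)
(2*(-43))*w(v, q(1)) = (2*(-43))*(-7/2 + sqrt(-5 + 2)/2) = -86*(-7/2 + sqrt(-3)/2) = -86*(-7/2 + (I*sqrt(3))/2) = -86*(-7/2 + I*sqrt(3)/2) = 301 - 43*I*sqrt(3)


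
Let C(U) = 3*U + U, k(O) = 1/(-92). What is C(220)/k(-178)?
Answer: -80960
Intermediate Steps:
k(O) = -1/92
C(U) = 4*U
C(220)/k(-178) = (4*220)/(-1/92) = 880*(-92) = -80960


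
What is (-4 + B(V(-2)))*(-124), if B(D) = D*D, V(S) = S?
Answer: 0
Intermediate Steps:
B(D) = D²
(-4 + B(V(-2)))*(-124) = (-4 + (-2)²)*(-124) = (-4 + 4)*(-124) = 0*(-124) = 0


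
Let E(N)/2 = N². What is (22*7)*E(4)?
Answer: 4928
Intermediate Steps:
E(N) = 2*N²
(22*7)*E(4) = (22*7)*(2*4²) = 154*(2*16) = 154*32 = 4928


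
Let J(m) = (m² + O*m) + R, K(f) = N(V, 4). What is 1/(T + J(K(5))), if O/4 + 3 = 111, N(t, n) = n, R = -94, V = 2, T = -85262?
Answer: -1/83612 ≈ -1.1960e-5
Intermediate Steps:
O = 432 (O = -12 + 4*111 = -12 + 444 = 432)
K(f) = 4
J(m) = -94 + m² + 432*m (J(m) = (m² + 432*m) - 94 = -94 + m² + 432*m)
1/(T + J(K(5))) = 1/(-85262 + (-94 + 4² + 432*4)) = 1/(-85262 + (-94 + 16 + 1728)) = 1/(-85262 + 1650) = 1/(-83612) = -1/83612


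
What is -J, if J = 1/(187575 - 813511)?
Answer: 1/625936 ≈ 1.5976e-6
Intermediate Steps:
J = -1/625936 (J = 1/(-625936) = -1/625936 ≈ -1.5976e-6)
-J = -1*(-1/625936) = 1/625936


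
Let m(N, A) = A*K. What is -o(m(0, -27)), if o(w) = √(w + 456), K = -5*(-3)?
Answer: -√51 ≈ -7.1414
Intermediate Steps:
K = 15
m(N, A) = 15*A (m(N, A) = A*15 = 15*A)
o(w) = √(456 + w)
-o(m(0, -27)) = -√(456 + 15*(-27)) = -√(456 - 405) = -√51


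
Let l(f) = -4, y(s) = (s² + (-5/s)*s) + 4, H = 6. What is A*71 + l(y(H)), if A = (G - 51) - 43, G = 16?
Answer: -5542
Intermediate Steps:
y(s) = -1 + s² (y(s) = (s² - 5) + 4 = (-5 + s²) + 4 = -1 + s²)
A = -78 (A = (16 - 51) - 43 = -35 - 43 = -78)
A*71 + l(y(H)) = -78*71 - 4 = -5538 - 4 = -5542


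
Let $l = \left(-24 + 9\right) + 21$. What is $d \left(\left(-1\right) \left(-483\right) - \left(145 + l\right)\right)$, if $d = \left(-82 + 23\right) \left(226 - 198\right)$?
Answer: $-548464$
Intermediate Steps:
$d = -1652$ ($d = \left(-59\right) 28 = -1652$)
$l = 6$ ($l = -15 + 21 = 6$)
$d \left(\left(-1\right) \left(-483\right) - \left(145 + l\right)\right) = - 1652 \left(\left(-1\right) \left(-483\right) - 151\right) = - 1652 \left(483 - 151\right) = \left(-1652\right) 332 = -548464$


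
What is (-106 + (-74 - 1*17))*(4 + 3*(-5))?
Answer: 2167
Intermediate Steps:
(-106 + (-74 - 1*17))*(4 + 3*(-5)) = (-106 + (-74 - 17))*(4 - 15) = (-106 - 91)*(-11) = -197*(-11) = 2167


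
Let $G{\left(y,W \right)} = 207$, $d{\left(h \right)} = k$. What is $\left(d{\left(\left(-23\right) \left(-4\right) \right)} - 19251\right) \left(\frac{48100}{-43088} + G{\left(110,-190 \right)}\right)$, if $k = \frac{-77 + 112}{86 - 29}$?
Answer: $- \frac{608376699722}{153501} \approx -3.9633 \cdot 10^{6}$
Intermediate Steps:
$k = \frac{35}{57} \approx 0.61403$
$d{\left(h \right)} = \frac{35}{57}$
$\left(d{\left(\left(-23\right) \left(-4\right) \right)} - 19251\right) \left(\frac{48100}{-43088} + G{\left(110,-190 \right)}\right) = \left(\frac{35}{57} - 19251\right) \left(\frac{48100}{-43088} + 207\right) = - \frac{1097272 \left(48100 \left(- \frac{1}{43088}\right) + 207\right)}{57} = - \frac{1097272 \left(- \frac{12025}{10772} + 207\right)}{57} = \left(- \frac{1097272}{57}\right) \frac{2217779}{10772} = - \frac{608376699722}{153501}$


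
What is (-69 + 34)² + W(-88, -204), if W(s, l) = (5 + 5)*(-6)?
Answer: 1165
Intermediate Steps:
W(s, l) = -60 (W(s, l) = 10*(-6) = -60)
(-69 + 34)² + W(-88, -204) = (-69 + 34)² - 60 = (-35)² - 60 = 1225 - 60 = 1165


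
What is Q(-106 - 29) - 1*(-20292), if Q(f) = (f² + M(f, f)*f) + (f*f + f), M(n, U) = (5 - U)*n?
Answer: 2608107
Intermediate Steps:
M(n, U) = n*(5 - U)
Q(f) = f + 2*f² + f²*(5 - f) (Q(f) = (f² + (f*(5 - f))*f) + (f*f + f) = (f² + f²*(5 - f)) + (f² + f) = (f² + f²*(5 - f)) + (f + f²) = f + 2*f² + f²*(5 - f))
Q(-106 - 29) - 1*(-20292) = (-106 - 29)*(1 - (-106 - 29)² + 7*(-106 - 29)) - 1*(-20292) = -135*(1 - 1*(-135)² + 7*(-135)) + 20292 = -135*(1 - 1*18225 - 945) + 20292 = -135*(1 - 18225 - 945) + 20292 = -135*(-19169) + 20292 = 2587815 + 20292 = 2608107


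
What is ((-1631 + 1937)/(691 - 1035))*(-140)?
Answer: 5355/43 ≈ 124.53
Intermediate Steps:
((-1631 + 1937)/(691 - 1035))*(-140) = (306/(-344))*(-140) = (306*(-1/344))*(-140) = -153/172*(-140) = 5355/43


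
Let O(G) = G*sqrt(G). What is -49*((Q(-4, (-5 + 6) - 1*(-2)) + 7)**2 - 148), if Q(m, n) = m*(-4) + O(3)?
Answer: -19992 - 6762*sqrt(3) ≈ -31704.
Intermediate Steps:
O(G) = G**(3/2)
Q(m, n) = -4*m + 3*sqrt(3) (Q(m, n) = m*(-4) + 3**(3/2) = -4*m + 3*sqrt(3))
-49*((Q(-4, (-5 + 6) - 1*(-2)) + 7)**2 - 148) = -49*(((-4*(-4) + 3*sqrt(3)) + 7)**2 - 148) = -49*(((16 + 3*sqrt(3)) + 7)**2 - 148) = -49*((23 + 3*sqrt(3))**2 - 148) = -49*(-148 + (23 + 3*sqrt(3))**2) = 7252 - 49*(23 + 3*sqrt(3))**2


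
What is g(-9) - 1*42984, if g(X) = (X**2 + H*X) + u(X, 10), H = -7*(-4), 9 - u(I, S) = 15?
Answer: -43161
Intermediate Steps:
u(I, S) = -6 (u(I, S) = 9 - 1*15 = 9 - 15 = -6)
H = 28
g(X) = -6 + X**2 + 28*X (g(X) = (X**2 + 28*X) - 6 = -6 + X**2 + 28*X)
g(-9) - 1*42984 = (-6 + (-9)**2 + 28*(-9)) - 1*42984 = (-6 + 81 - 252) - 42984 = -177 - 42984 = -43161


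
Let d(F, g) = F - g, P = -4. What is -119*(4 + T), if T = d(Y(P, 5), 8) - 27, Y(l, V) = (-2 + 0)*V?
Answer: 4879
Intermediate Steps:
Y(l, V) = -2*V
T = -45 (T = (-2*5 - 1*8) - 27 = (-10 - 8) - 27 = -18 - 27 = -45)
-119*(4 + T) = -119*(4 - 45) = -119*(-41) = 4879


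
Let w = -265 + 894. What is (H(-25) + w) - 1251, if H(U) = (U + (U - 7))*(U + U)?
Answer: 2228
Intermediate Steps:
H(U) = 2*U*(-7 + 2*U) (H(U) = (U + (-7 + U))*(2*U) = (-7 + 2*U)*(2*U) = 2*U*(-7 + 2*U))
w = 629
(H(-25) + w) - 1251 = (2*(-25)*(-7 + 2*(-25)) + 629) - 1251 = (2*(-25)*(-7 - 50) + 629) - 1251 = (2*(-25)*(-57) + 629) - 1251 = (2850 + 629) - 1251 = 3479 - 1251 = 2228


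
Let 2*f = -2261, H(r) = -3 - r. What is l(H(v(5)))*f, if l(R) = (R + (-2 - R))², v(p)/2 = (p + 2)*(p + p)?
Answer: -4522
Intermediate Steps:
v(p) = 4*p*(2 + p) (v(p) = 2*((p + 2)*(p + p)) = 2*((2 + p)*(2*p)) = 2*(2*p*(2 + p)) = 4*p*(2 + p))
l(R) = 4 (l(R) = (-2)² = 4)
f = -2261/2 (f = (½)*(-2261) = -2261/2 ≈ -1130.5)
l(H(v(5)))*f = 4*(-2261/2) = -4522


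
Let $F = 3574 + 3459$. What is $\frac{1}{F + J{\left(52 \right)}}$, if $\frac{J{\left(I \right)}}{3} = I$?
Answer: $\frac{1}{7189} \approx 0.0001391$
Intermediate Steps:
$F = 7033$
$J{\left(I \right)} = 3 I$
$\frac{1}{F + J{\left(52 \right)}} = \frac{1}{7033 + 3 \cdot 52} = \frac{1}{7033 + 156} = \frac{1}{7189}$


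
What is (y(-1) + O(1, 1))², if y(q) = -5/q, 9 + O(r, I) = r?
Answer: 9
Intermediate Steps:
O(r, I) = -9 + r
(y(-1) + O(1, 1))² = (-5/(-1) + (-9 + 1))² = (-5*(-1) - 8)² = (5 - 8)² = (-3)² = 9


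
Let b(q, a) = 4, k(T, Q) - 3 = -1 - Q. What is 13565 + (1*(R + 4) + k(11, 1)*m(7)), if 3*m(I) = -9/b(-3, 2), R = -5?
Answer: 54253/4 ≈ 13563.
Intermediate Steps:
k(T, Q) = 2 - Q (k(T, Q) = 3 + (-1 - Q) = 2 - Q)
m(I) = -3/4 (m(I) = (-9/4)/3 = (-9*1/4)/3 = (1/3)*(-9/4) = -3/4)
13565 + (1*(R + 4) + k(11, 1)*m(7)) = 13565 + (1*(-5 + 4) + (2 - 1*1)*(-3/4)) = 13565 + (1*(-1) + (2 - 1)*(-3/4)) = 13565 + (-1 + 1*(-3/4)) = 13565 + (-1 - 3/4) = 13565 - 7/4 = 54253/4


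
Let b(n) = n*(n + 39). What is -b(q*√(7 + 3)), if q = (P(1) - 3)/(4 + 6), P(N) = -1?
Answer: -8/5 + 78*√10/5 ≈ 47.732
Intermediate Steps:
q = -⅖ (q = (-1 - 3)/(4 + 6) = -4/10 = -4*⅒ = -⅖ ≈ -0.40000)
b(n) = n*(39 + n)
-b(q*√(7 + 3)) = -(-2*√(7 + 3)/5)*(39 - 2*√(7 + 3)/5) = -(-2*√10/5)*(39 - 2*√10/5) = -(-2)*√10*(39 - 2*√10/5)/5 = 2*√10*(39 - 2*√10/5)/5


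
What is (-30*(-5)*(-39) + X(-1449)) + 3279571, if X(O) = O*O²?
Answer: -3039048128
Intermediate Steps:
X(O) = O³
(-30*(-5)*(-39) + X(-1449)) + 3279571 = (-30*(-5)*(-39) + (-1449)³) + 3279571 = (150*(-39) - 3042321849) + 3279571 = (-5850 - 3042321849) + 3279571 = -3042327699 + 3279571 = -3039048128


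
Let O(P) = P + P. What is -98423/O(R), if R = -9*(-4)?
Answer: -98423/72 ≈ -1367.0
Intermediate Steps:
R = 36
O(P) = 2*P
-98423/O(R) = -98423/(2*36) = -98423/72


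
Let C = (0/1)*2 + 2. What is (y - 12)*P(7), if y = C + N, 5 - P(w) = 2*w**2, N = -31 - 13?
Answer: 5022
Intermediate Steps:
N = -44
C = 2 (C = (0*1)*2 + 2 = 0*2 + 2 = 0 + 2 = 2)
P(w) = 5 - 2*w**2
y = -42 (y = 2 - 44 = -42)
(y - 12)*P(7) = (-42 - 12)*(5 - 2*7**2) = -54*(5 - 2*49) = -54*(5 - 98) = -54*(-93) = 5022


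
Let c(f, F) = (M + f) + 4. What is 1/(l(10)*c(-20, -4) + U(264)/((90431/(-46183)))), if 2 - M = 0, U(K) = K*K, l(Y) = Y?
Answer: -8221/293766428 ≈ -2.7985e-5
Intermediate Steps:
U(K) = K**2
M = 2 (M = 2 - 1*0 = 2 + 0 = 2)
c(f, F) = 6 + f (c(f, F) = (2 + f) + 4 = 6 + f)
1/(l(10)*c(-20, -4) + U(264)/((90431/(-46183)))) = 1/(10*(6 - 20) + 264**2/((90431/(-46183)))) = 1/(10*(-14) + 69696/((90431*(-1/46183)))) = 1/(-140 + 69696/(-90431/46183)) = 1/(-140 + 69696*(-46183/90431)) = 1/(-140 - 292615488/8221) = 1/(-293766428/8221) = -8221/293766428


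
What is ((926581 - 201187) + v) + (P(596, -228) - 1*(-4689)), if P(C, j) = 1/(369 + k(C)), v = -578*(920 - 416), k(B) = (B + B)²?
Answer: 623595824644/1421233 ≈ 4.3877e+5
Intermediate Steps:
k(B) = 4*B² (k(B) = (2*B)² = 4*B²)
v = -291312 (v = -578*504 = -291312)
P(C, j) = 1/(369 + 4*C²)
((926581 - 201187) + v) + (P(596, -228) - 1*(-4689)) = ((926581 - 201187) - 291312) + (1/(369 + 4*596²) - 1*(-4689)) = (725394 - 291312) + (1/(369 + 4*355216) + 4689) = 434082 + (1/(369 + 1420864) + 4689) = 434082 + (1/1421233 + 4689) = 434082 + 6664161538/1421233 = 623595824644/1421233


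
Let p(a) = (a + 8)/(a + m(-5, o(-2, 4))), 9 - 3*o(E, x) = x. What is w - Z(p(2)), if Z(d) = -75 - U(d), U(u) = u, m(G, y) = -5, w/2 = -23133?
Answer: -138583/3 ≈ -46194.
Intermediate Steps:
w = -46266 (w = 2*(-23133) = -46266)
o(E, x) = 3 - x/3
p(a) = (8 + a)/(-5 + a) (p(a) = (a + 8)/(a - 5) = (8 + a)/(-5 + a))
Z(d) = -75 - d
w - Z(p(2)) = -46266 - (-75 - (8 + 2)/(-5 + 2)) = -46266 - (-75 - 10/(-3)) = -46266 - (-75 - (-1)*10/3) = -46266 - (-75 - 1*(-10/3)) = -46266 - (-75 + 10/3) = -46266 - 1*(-215/3) = -46266 + 215/3 = -138583/3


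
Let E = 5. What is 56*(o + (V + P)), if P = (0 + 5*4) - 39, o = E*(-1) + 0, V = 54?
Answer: 1680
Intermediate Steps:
o = -5 (o = 5*(-1) + 0 = -5 + 0 = -5)
P = -19 (P = (0 + 20) - 39 = 20 - 39 = -19)
56*(o + (V + P)) = 56*(-5 + (54 - 19)) = 56*(-5 + 35) = 56*30 = 1680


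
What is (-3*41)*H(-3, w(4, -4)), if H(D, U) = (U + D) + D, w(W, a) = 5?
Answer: 123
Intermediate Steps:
H(D, U) = U + 2*D (H(D, U) = (D + U) + D = U + 2*D)
(-3*41)*H(-3, w(4, -4)) = (-3*41)*(5 + 2*(-3)) = -123*(5 - 6) = -123*(-1) = 123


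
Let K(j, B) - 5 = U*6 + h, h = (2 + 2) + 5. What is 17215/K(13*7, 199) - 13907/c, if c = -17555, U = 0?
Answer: 302404023/245770 ≈ 1230.4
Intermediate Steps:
h = 9 (h = 4 + 5 = 9)
K(j, B) = 14 (K(j, B) = 5 + (0*6 + 9) = 5 + (0 + 9) = 5 + 9 = 14)
17215/K(13*7, 199) - 13907/c = 17215/14 - 13907/(-17555) = 17215*(1/14) - 13907*(-1/17555) = 17215/14 + 13907/17555 = 302404023/245770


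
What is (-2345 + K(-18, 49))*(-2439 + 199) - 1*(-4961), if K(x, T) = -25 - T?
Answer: 5423521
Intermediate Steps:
(-2345 + K(-18, 49))*(-2439 + 199) - 1*(-4961) = (-2345 + (-25 - 1*49))*(-2439 + 199) - 1*(-4961) = (-2345 + (-25 - 49))*(-2240) + 4961 = (-2345 - 74)*(-2240) + 4961 = -2419*(-2240) + 4961 = 5418560 + 4961 = 5423521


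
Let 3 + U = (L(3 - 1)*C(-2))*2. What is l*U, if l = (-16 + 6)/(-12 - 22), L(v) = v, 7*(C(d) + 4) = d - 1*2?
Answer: -745/119 ≈ -6.2605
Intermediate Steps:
C(d) = -30/7 + d/7 (C(d) = -4 + (d - 1*2)/7 = -4 + (d - 2)/7 = -4 + (-2 + d)/7 = -4 + (-2/7 + d/7) = -30/7 + d/7)
U = -149/7 (U = -3 + ((3 - 1)*(-30/7 + (⅐)*(-2)))*2 = -3 + (2*(-30/7 - 2/7))*2 = -3 + (2*(-32/7))*2 = -3 - 64/7*2 = -3 - 128/7 = -149/7 ≈ -21.286)
l = 5/17 (l = -10/(-34) = -10*(-1/34) = 5/17 ≈ 0.29412)
l*U = (5/17)*(-149/7) = -745/119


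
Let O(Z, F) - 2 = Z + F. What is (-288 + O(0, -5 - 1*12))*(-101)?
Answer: 30603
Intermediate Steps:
O(Z, F) = 2 + F + Z (O(Z, F) = 2 + (Z + F) = 2 + (F + Z) = 2 + F + Z)
(-288 + O(0, -5 - 1*12))*(-101) = (-288 + (2 + (-5 - 1*12) + 0))*(-101) = (-288 + (2 + (-5 - 12) + 0))*(-101) = (-288 + (2 - 17 + 0))*(-101) = (-288 - 15)*(-101) = -303*(-101) = 30603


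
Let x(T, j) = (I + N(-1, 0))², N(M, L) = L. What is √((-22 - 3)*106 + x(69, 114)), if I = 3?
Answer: I*√2641 ≈ 51.391*I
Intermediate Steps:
x(T, j) = 9 (x(T, j) = (3 + 0)² = 3² = 9)
√((-22 - 3)*106 + x(69, 114)) = √((-22 - 3)*106 + 9) = √(-25*106 + 9) = √(-2650 + 9) = √(-2641) = I*√2641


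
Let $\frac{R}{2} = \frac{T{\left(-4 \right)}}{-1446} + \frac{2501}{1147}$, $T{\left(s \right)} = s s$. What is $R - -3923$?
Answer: $\frac{3256867457}{829281} \approx 3927.3$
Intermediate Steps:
$T{\left(s \right)} = s^{2}$
$R = \frac{3598094}{829281}$ ($R = 2 \left(\frac{\left(-4\right)^{2}}{-1446} + \frac{2501}{1147}\right) = 2 \left(16 \left(- \frac{1}{1446}\right) + 2501 \cdot \frac{1}{1147}\right) = 2 \left(- \frac{8}{723} + \frac{2501}{1147}\right) = 2 \cdot \frac{1799047}{829281} = \frac{3598094}{829281} \approx 4.3388$)
$R - -3923 = \frac{3598094}{829281} - -3923 = \frac{3598094}{829281} + 3923 = \frac{3256867457}{829281}$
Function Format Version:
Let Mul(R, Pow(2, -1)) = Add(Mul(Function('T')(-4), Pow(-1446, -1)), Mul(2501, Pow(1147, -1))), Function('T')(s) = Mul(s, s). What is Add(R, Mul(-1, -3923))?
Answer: Rational(3256867457, 829281) ≈ 3927.3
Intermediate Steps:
Function('T')(s) = Pow(s, 2)
R = Rational(3598094, 829281) (R = Mul(2, Add(Mul(Pow(-4, 2), Pow(-1446, -1)), Mul(2501, Pow(1147, -1)))) = Mul(2, Add(Mul(16, Rational(-1, 1446)), Mul(2501, Rational(1, 1147)))) = Mul(2, Add(Rational(-8, 723), Rational(2501, 1147))) = Mul(2, Rational(1799047, 829281)) = Rational(3598094, 829281) ≈ 4.3388)
Add(R, Mul(-1, -3923)) = Add(Rational(3598094, 829281), Mul(-1, -3923)) = Add(Rational(3598094, 829281), 3923) = Rational(3256867457, 829281)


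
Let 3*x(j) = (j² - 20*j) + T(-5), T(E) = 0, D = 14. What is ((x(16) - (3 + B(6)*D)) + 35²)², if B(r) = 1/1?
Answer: 12673600/9 ≈ 1.4082e+6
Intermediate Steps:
B(r) = 1
x(j) = -20*j/3 + j²/3 (x(j) = ((j² - 20*j) + 0)/3 = (j² - 20*j)/3 = -20*j/3 + j²/3)
((x(16) - (3 + B(6)*D)) + 35²)² = (((⅓)*16*(-20 + 16) - (3 + 1*14)) + 35²)² = (((⅓)*16*(-4) - (3 + 14)) + 1225)² = ((-64/3 - 1*17) + 1225)² = ((-64/3 - 17) + 1225)² = (-115/3 + 1225)² = (3560/3)² = 12673600/9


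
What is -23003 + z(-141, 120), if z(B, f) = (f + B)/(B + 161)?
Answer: -460081/20 ≈ -23004.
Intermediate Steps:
z(B, f) = (B + f)/(161 + B)
-23003 + z(-141, 120) = -23003 + (-141 + 120)/(161 - 141) = -23003 - 21/20 = -460081/20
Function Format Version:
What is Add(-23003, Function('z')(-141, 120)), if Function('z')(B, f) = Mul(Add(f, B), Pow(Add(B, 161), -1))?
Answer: Rational(-460081, 20) ≈ -23004.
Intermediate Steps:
Function('z')(B, f) = Mul(Pow(Add(161, B), -1), Add(B, f)) (Function('z')(B, f) = Mul(Add(B, f), Pow(Add(161, B), -1)) = Mul(Pow(Add(161, B), -1), Add(B, f)))
Add(-23003, Function('z')(-141, 120)) = Add(-23003, Mul(Pow(Add(161, -141), -1), Add(-141, 120))) = Add(-23003, Mul(Pow(20, -1), -21)) = Add(-23003, Mul(Rational(1, 20), -21)) = Add(-23003, Rational(-21, 20)) = Rational(-460081, 20)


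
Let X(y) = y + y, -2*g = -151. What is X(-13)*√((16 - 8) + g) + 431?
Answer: 431 - 13*√334 ≈ 193.42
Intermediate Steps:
g = 151/2 (g = -½*(-151) = 151/2 ≈ 75.500)
X(y) = 2*y
X(-13)*√((16 - 8) + g) + 431 = (2*(-13))*√((16 - 8) + 151/2) + 431 = -26*√(8 + 151/2) + 431 = -13*√334 + 431 = 431 - 13*√334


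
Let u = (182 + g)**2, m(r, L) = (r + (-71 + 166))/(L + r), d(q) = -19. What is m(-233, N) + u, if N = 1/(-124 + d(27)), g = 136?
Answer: 1684735707/16660 ≈ 1.0112e+5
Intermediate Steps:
N = -1/143 (N = 1/(-124 - 19) = 1/(-143) = -1/143 ≈ -0.0069930)
m(r, L) = (95 + r)/(L + r) (m(r, L) = (r + 95)/(L + r) = (95 + r)/(L + r))
u = 101124 (u = (182 + 136)**2 = 318**2 = 101124)
m(-233, N) + u = (95 - 233)/(-1/143 - 233) + 101124 = -138/(-33320/143) + 101124 = -143/33320*(-138) + 101124 = 9867/16660 + 101124 = 1684735707/16660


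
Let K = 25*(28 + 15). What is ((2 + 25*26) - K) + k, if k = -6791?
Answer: -7214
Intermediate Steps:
K = 1075 (K = 25*43 = 1075)
((2 + 25*26) - K) + k = ((2 + 25*26) - 1*1075) - 6791 = ((2 + 650) - 1075) - 6791 = (652 - 1075) - 6791 = -423 - 6791 = -7214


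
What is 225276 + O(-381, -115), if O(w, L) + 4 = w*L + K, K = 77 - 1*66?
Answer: 269098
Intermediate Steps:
K = 11 (K = 77 - 66 = 11)
O(w, L) = 7 + L*w (O(w, L) = -4 + (w*L + 11) = -4 + (L*w + 11) = -4 + (11 + L*w) = 7 + L*w)
225276 + O(-381, -115) = 225276 + (7 - 115*(-381)) = 225276 + (7 + 43815) = 225276 + 43822 = 269098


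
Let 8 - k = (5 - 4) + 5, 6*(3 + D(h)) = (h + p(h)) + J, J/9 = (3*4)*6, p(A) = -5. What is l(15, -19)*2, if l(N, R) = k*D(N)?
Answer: 1280/3 ≈ 426.67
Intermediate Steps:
J = 648 (J = 9*((3*4)*6) = 9*(12*6) = 9*72 = 648)
D(h) = 625/6 + h/6 (D(h) = -3 + ((h - 5) + 648)/6 = -3 + ((-5 + h) + 648)/6 = -3 + (643 + h)/6 = -3 + (643/6 + h/6) = 625/6 + h/6)
k = 2 (k = 8 - ((5 - 4) + 5) = 8 - (1 + 5) = 8 - 1*6 = 8 - 6 = 2)
l(N, R) = 625/3 + N/3 (l(N, R) = 2*(625/6 + N/6) = 625/3 + N/3)
l(15, -19)*2 = (625/3 + (⅓)*15)*2 = (625/3 + 5)*2 = (640/3)*2 = 1280/3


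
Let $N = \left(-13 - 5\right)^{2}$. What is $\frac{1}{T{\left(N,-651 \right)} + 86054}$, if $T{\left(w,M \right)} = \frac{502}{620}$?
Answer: $\frac{310}{26676991} \approx 1.1621 \cdot 10^{-5}$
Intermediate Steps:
$N = 324$ ($N = \left(-18\right)^{2} = 324$)
$T{\left(w,M \right)} = \frac{251}{310}$ ($T{\left(w,M \right)} = 502 \cdot \frac{1}{620} = \frac{251}{310}$)
$\frac{1}{T{\left(N,-651 \right)} + 86054} = \frac{1}{\frac{251}{310} + 86054} = \frac{1}{\frac{26676991}{310}} = \frac{310}{26676991}$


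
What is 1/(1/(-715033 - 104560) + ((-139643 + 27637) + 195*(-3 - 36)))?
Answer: -819593/98032338324 ≈ -8.3604e-6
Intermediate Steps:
1/(1/(-715033 - 104560) + ((-139643 + 27637) + 195*(-3 - 36))) = 1/(1/(-819593) + (-112006 + 195*(-39))) = 1/(-1/819593 + (-112006 - 7605)) = 1/(-1/819593 - 119611) = 1/(-98032338324/819593) = -819593/98032338324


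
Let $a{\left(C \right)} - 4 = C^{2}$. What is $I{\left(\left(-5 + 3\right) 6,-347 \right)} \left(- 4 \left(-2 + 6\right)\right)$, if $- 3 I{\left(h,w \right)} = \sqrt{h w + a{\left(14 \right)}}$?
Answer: $\frac{32 \sqrt{1091}}{3} \approx 352.32$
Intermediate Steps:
$a{\left(C \right)} = 4 + C^{2}$
$I{\left(h,w \right)} = - \frac{\sqrt{200 + h w}}{3}$ ($I{\left(h,w \right)} = - \frac{\sqrt{h w + \left(4 + 14^{2}\right)}}{3} = - \frac{\sqrt{h w + \left(4 + 196\right)}}{3} = - \frac{\sqrt{h w + 200}}{3} = - \frac{\sqrt{200 + h w}}{3}$)
$I{\left(\left(-5 + 3\right) 6,-347 \right)} \left(- 4 \left(-2 + 6\right)\right) = - \frac{\sqrt{200 + \left(-5 + 3\right) 6 \left(-347\right)}}{3} \left(- 4 \left(-2 + 6\right)\right) = - \frac{\sqrt{200 + \left(-2\right) 6 \left(-347\right)}}{3} \left(\left(-4\right) 4\right) = - \frac{\sqrt{200 - -4164}}{3} \left(-16\right) = - \frac{\sqrt{200 + 4164}}{3} \left(-16\right) = - \frac{\sqrt{4364}}{3} \left(-16\right) = - \frac{2 \sqrt{1091}}{3} \left(-16\right) = \frac{32 \sqrt{1091}}{3}$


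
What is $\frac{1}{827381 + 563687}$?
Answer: $\frac{1}{1391068} \approx 7.1887 \cdot 10^{-7}$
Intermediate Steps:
$\frac{1}{827381 + 563687} = \frac{1}{1391068}$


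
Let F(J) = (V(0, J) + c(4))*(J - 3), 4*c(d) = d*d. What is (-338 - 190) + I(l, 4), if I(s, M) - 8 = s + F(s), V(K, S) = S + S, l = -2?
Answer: -522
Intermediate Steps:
c(d) = d**2/4 (c(d) = (d*d)/4 = d**2/4)
V(K, S) = 2*S
F(J) = (-3 + J)*(4 + 2*J) (F(J) = (2*J + (1/4)*4**2)*(J - 3) = (2*J + (1/4)*16)*(-3 + J) = (2*J + 4)*(-3 + J) = (4 + 2*J)*(-3 + J) = (-3 + J)*(4 + 2*J))
I(s, M) = -4 - s + 2*s**2 (I(s, M) = 8 + (s + (-12 - 2*s + 2*s**2)) = 8 + (-12 - s + 2*s**2) = -4 - s + 2*s**2)
(-338 - 190) + I(l, 4) = (-338 - 190) + (-4 - 1*(-2) + 2*(-2)**2) = -528 + (-4 + 2 + 2*4) = -528 + (-4 + 2 + 8) = -528 + 6 = -522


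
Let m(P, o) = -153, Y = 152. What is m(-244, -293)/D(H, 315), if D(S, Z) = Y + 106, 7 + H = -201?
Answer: -51/86 ≈ -0.59302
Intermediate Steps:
H = -208 (H = -7 - 201 = -208)
D(S, Z) = 258 (D(S, Z) = 152 + 106 = 258)
m(-244, -293)/D(H, 315) = -153/258 = -153*1/258 = -51/86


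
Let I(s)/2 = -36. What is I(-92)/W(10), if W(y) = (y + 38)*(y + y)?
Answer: -3/40 ≈ -0.075000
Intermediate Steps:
W(y) = 2*y*(38 + y) (W(y) = (38 + y)*(2*y) = 2*y*(38 + y))
I(s) = -72 (I(s) = 2*(-36) = -72)
I(-92)/W(10) = -72*1/(20*(38 + 10)) = -72/(2*10*48) = -72/960 = -72*1/960 = -3/40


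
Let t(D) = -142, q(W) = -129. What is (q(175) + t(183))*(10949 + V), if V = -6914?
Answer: -1093485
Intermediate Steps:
(q(175) + t(183))*(10949 + V) = (-129 - 142)*(10949 - 6914) = -271*4035 = -1093485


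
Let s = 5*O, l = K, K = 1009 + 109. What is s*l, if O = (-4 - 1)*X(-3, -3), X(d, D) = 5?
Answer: -139750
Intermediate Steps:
K = 1118
l = 1118
O = -25 (O = (-4 - 1)*5 = -5*5 = -25)
s = -125 (s = 5*(-25) = -125)
s*l = -125*1118 = -139750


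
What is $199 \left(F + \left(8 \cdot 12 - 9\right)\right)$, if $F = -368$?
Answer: $-55919$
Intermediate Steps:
$199 \left(F + \left(8 \cdot 12 - 9\right)\right) = 199 \left(-368 + \left(8 \cdot 12 - 9\right)\right) = 199 \left(-368 + \left(96 - 9\right)\right) = 199 \left(-368 + 87\right) = 199 \left(-281\right) = -55919$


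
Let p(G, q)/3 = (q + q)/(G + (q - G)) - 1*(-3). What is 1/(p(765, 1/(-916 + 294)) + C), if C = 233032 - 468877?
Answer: -1/235830 ≈ -4.2403e-6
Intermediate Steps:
C = -235845
p(G, q) = 15 (p(G, q) = 3*((q + q)/(G + (q - G)) - 1*(-3)) = 3*((2*q)/q + 3) = 3*(2 + 3) = 3*5 = 15)
1/(p(765, 1/(-916 + 294)) + C) = 1/(15 - 235845) = 1/(-235830) = -1/235830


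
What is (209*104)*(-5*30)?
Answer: -3260400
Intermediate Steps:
(209*104)*(-5*30) = 21736*(-150) = -3260400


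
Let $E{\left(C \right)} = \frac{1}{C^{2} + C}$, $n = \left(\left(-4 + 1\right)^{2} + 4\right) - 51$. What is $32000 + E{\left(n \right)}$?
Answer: $\frac{44992001}{1406} \approx 32000.0$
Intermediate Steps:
$n = -38$ ($n = \left(\left(-3\right)^{2} + 4\right) - 51 = \left(9 + 4\right) - 51 = 13 - 51 = -38$)
$E{\left(C \right)} = \frac{1}{C + C^{2}}$
$32000 + E{\left(n \right)} = 32000 + \frac{1}{\left(-38\right) \left(1 - 38\right)} = 32000 - \frac{1}{38 \left(-37\right)} = 32000 - - \frac{1}{1406} = 32000 + \frac{1}{1406} = \frac{44992001}{1406}$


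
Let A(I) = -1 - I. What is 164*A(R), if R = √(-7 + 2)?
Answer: -164 - 164*I*√5 ≈ -164.0 - 366.72*I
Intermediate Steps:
R = I*√5 (R = √(-5) = I*√5 ≈ 2.2361*I)
164*A(R) = 164*(-1 - I*√5) = -164 - 164*I*√5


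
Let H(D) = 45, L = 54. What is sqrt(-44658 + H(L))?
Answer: 3*I*sqrt(4957) ≈ 211.22*I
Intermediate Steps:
sqrt(-44658 + H(L)) = sqrt(-44658 + 45) = sqrt(-44613) = 3*I*sqrt(4957)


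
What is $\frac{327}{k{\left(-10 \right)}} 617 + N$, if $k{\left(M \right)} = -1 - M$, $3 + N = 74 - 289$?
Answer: $\frac{66599}{3} \approx 22200.0$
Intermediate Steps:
$N = -218$ ($N = -3 + \left(74 - 289\right) = -3 - 215 = -218$)
$\frac{327}{k{\left(-10 \right)}} 617 + N = \frac{327}{-1 - -10} \cdot 617 - 218 = \frac{327}{-1 + 10} \cdot 617 - 218 = \frac{327}{9} \cdot 617 - 218 = 327 \cdot \frac{1}{9} \cdot 617 - 218 = \frac{109}{3} \cdot 617 - 218 = \frac{67253}{3} - 218 = \frac{66599}{3}$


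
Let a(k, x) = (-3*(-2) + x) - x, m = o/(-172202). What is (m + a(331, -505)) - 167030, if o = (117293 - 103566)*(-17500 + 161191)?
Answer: -30734313205/172202 ≈ -1.7848e+5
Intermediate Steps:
o = 1972446357 (o = 13727*143691 = 1972446357)
m = -1972446357/172202 (m = 1972446357/(-172202) = 1972446357*(-1/172202) = -1972446357/172202 ≈ -11454.)
a(k, x) = 6 (a(k, x) = (6 + x) - x = 6)
(m + a(331, -505)) - 167030 = (-1972446357/172202 + 6) - 167030 = -1971413145/172202 - 167030 = -30734313205/172202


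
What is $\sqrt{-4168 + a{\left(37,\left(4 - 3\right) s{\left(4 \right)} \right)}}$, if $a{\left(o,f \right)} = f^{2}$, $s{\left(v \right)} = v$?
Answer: $2 i \sqrt{1038} \approx 64.436 i$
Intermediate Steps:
$\sqrt{-4168 + a{\left(37,\left(4 - 3\right) s{\left(4 \right)} \right)}} = \sqrt{-4168 + \left(\left(4 - 3\right) 4\right)^{2}} = \sqrt{-4168 + \left(1 \cdot 4\right)^{2}} = \sqrt{-4168 + 4^{2}} = \sqrt{-4168 + 16} = \sqrt{-4152} = 2 i \sqrt{1038}$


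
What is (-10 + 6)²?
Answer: 16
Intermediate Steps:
(-10 + 6)² = (-4)² = 16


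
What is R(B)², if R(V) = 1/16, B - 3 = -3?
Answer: 1/256 ≈ 0.0039063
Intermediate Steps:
B = 0 (B = 3 - 3 = 0)
R(V) = 1/16
R(B)² = (1/16)² = 1/256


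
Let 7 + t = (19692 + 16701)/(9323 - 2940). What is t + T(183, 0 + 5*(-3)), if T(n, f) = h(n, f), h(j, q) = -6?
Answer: -46586/6383 ≈ -7.2984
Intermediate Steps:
T(n, f) = -6
t = -8288/6383 (t = -7 + (19692 + 16701)/(9323 - 2940) = -7 + 36393/6383 = -8288/6383 ≈ -1.2984)
t + T(183, 0 + 5*(-3)) = -8288/6383 - 6 = -46586/6383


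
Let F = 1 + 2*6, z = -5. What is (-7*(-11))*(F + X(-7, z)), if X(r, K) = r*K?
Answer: 3696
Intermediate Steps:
F = 13 (F = 1 + 12 = 13)
X(r, K) = K*r
(-7*(-11))*(F + X(-7, z)) = (-7*(-11))*(13 - 5*(-7)) = 77*(13 + 35) = 77*48 = 3696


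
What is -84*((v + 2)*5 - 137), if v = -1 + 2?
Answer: 10248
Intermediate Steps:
v = 1
-84*((v + 2)*5 - 137) = -84*((1 + 2)*5 - 137) = -84*(3*5 - 137) = -84*(15 - 137) = -84*(-122) = 10248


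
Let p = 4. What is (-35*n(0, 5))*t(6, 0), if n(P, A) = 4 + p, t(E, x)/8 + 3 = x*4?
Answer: 6720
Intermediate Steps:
t(E, x) = -24 + 32*x (t(E, x) = -24 + 8*(x*4) = -24 + 8*(4*x) = -24 + 32*x)
n(P, A) = 8 (n(P, A) = 4 + 4 = 8)
(-35*n(0, 5))*t(6, 0) = (-35*8)*(-24 + 32*0) = -280*(-24 + 0) = -280*(-24) = 6720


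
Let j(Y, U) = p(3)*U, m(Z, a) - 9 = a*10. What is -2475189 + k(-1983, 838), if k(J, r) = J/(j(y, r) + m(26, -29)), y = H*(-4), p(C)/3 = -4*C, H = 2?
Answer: -75367027878/30449 ≈ -2.4752e+6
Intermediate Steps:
m(Z, a) = 9 + 10*a (m(Z, a) = 9 + a*10 = 9 + 10*a)
p(C) = -12*C (p(C) = 3*(-4*C) = -12*C)
y = -8 (y = 2*(-4) = -8)
j(Y, U) = -36*U (j(Y, U) = (-12*3)*U = -36*U)
k(J, r) = J/(-281 - 36*r) (k(J, r) = J/(-36*r + (9 + 10*(-29))) = J/(-36*r + (9 - 290)) = J/(-36*r - 281) = J/(-281 - 36*r))
-2475189 + k(-1983, 838) = -2475189 - 1*(-1983)/(281 + 36*838) = -2475189 - 1*(-1983)/(281 + 30168) = -2475189 - 1*(-1983)/30449 = -2475189 - 1*(-1983)*1/30449 = -2475189 + 1983/30449 = -75367027878/30449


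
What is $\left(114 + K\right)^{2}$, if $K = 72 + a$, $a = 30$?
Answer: $46656$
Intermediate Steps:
$K = 102$ ($K = 72 + 30 = 102$)
$\left(114 + K\right)^{2} = \left(114 + 102\right)^{2} = 216^{2} = 46656$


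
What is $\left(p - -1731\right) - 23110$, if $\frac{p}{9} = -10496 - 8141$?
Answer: $-189112$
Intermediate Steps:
$p = -167733$ ($p = 9 \left(-10496 - 8141\right) = 9 \left(-18637\right) = -167733$)
$\left(p - -1731\right) - 23110 = \left(-167733 - -1731\right) - 23110 = \left(-167733 + \left(-5718 + 7449\right)\right) - 23110 = \left(-167733 + 1731\right) - 23110 = -166002 - 23110 = -189112$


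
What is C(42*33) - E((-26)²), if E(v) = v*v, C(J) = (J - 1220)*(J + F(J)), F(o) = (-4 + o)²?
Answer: 316820484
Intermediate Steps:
C(J) = (-1220 + J)*(J + (-4 + J)²) (C(J) = (J - 1220)*(J + (-4 + J)²) = (-1220 + J)*(J + (-4 + J)²))
E(v) = v²
C(42*33) - E((-26)²) = (-19520 + (42*33)³ - 1227*(42*33)² + 8556*(42*33)) - ((-26)²)² = (-19520 + 1386³ - 1227*1386² + 8556*1386) - 1*676² = (-19520 + 2662500456 - 1227*1920996 + 11858616) - 1*456976 = (-19520 + 2662500456 - 2357062092 + 11858616) - 456976 = 317277460 - 456976 = 316820484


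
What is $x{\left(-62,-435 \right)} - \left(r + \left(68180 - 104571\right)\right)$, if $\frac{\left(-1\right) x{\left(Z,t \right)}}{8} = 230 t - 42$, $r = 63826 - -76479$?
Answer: $696822$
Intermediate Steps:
$r = 140305$ ($r = 63826 + 76479 = 140305$)
$x{\left(Z,t \right)} = 336 - 1840 t$ ($x{\left(Z,t \right)} = - 8 \left(230 t - 42\right) = - 8 \left(-42 + 230 t\right) = 336 - 1840 t$)
$x{\left(-62,-435 \right)} - \left(r + \left(68180 - 104571\right)\right) = \left(336 - -800400\right) - \left(140305 + \left(68180 - 104571\right)\right) = \left(336 + 800400\right) - \left(140305 + \left(68180 - 104571\right)\right) = 800736 - \left(140305 - 36391\right) = 800736 - 103914 = 696822$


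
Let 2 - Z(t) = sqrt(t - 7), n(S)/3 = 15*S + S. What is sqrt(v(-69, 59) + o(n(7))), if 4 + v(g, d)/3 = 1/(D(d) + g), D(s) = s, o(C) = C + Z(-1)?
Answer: sqrt(32570 - 200*I*sqrt(2))/10 ≈ 18.047 - 0.078361*I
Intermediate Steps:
n(S) = 48*S (n(S) = 3*(15*S + S) = 3*(16*S) = 48*S)
Z(t) = 2 - sqrt(-7 + t) (Z(t) = 2 - sqrt(t - 7) = 2 - sqrt(-7 + t))
o(C) = 2 + C - 2*I*sqrt(2) (o(C) = C + (2 - sqrt(-7 - 1)) = C + (2 - sqrt(-8)) = C + (2 - 2*I*sqrt(2)) = 2 + C - 2*I*sqrt(2))
v(g, d) = -12 + 3/(d + g)
sqrt(v(-69, 59) + o(n(7))) = sqrt(3*(1 - 4*59 - 4*(-69))/(59 - 69) + (2 + 48*7 - 2*I*sqrt(2))) = sqrt(3*(1 - 236 + 276)/(-10) + (2 + 336 - 2*I*sqrt(2))) = sqrt(3*(-1/10)*41 + (338 - 2*I*sqrt(2))) = sqrt(-123/10 + (338 - 2*I*sqrt(2))) = sqrt(3257/10 - 2*I*sqrt(2))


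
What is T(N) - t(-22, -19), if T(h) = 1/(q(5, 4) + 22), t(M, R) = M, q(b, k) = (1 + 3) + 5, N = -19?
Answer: 683/31 ≈ 22.032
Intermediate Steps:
q(b, k) = 9 (q(b, k) = 4 + 5 = 9)
T(h) = 1/31 (T(h) = 1/(9 + 22) = 1/31)
T(N) - t(-22, -19) = 1/31 - 1*(-22) = 1/31 + 22 = 683/31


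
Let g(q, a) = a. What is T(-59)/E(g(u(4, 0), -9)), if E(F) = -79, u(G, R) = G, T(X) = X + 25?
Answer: 34/79 ≈ 0.43038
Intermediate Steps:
T(X) = 25 + X
T(-59)/E(g(u(4, 0), -9)) = (25 - 59)/(-79) = -34*(-1/79) = 34/79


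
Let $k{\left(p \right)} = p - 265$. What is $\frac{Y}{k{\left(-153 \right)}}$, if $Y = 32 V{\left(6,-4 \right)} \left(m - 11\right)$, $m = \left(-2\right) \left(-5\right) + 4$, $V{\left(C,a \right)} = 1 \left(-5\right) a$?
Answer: $- \frac{960}{209} \approx -4.5933$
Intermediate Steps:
$V{\left(C,a \right)} = - 5 a$
$m = 14$ ($m = 10 + 4 = 14$)
$k{\left(p \right)} = -265 + p$
$Y = 1920$ ($Y = 32 \left(\left(-5\right) \left(-4\right)\right) \left(14 - 11\right) = 32 \cdot 20 \left(14 - 11\right) = 640 \cdot 3 = 1920$)
$\frac{Y}{k{\left(-153 \right)}} = \frac{1920}{-265 - 153} = \frac{1920}{-418} = 1920 \left(- \frac{1}{418}\right) = - \frac{960}{209}$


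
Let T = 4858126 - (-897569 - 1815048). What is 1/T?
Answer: 1/7570743 ≈ 1.3209e-7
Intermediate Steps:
T = 7570743 (T = 4858126 - 1*(-2712617) = 4858126 + 2712617 = 7570743)
1/T = 1/7570743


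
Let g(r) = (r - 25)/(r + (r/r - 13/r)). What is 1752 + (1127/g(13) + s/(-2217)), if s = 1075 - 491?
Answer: 4707311/8868 ≈ 530.82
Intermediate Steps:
s = 584
g(r) = (-25 + r)/(1 + r - 13/r) (g(r) = (-25 + r)/(r + (1 - 13/r)) = (-25 + r)/(1 + r - 13/r))
1752 + (1127/g(13) + s/(-2217)) = 1752 + (1127/((13*(-25 + 13)/(-13 + 13 + 13²))) + 584/(-2217)) = 1752 + (1127/((13*(-12)/(-13 + 13 + 169))) + 584*(-1/2217)) = 1752 + (1127/((13*(-12)/169)) - 584/2217) = 1752 + (1127/((13*(1/169)*(-12))) - 584/2217) = 1752 + (1127/(-12/13) - 584/2217) = 1752 + (1127*(-13/12) - 584/2217) = 1752 + (-14651/12 - 584/2217) = 1752 - 10829425/8868 = 4707311/8868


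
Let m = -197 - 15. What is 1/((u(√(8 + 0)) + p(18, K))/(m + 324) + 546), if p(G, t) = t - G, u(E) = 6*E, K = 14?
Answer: 428036/233692351 - 84*√2/233692351 ≈ 0.0018311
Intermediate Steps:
m = -212
1/((u(√(8 + 0)) + p(18, K))/(m + 324) + 546) = 1/((6*√(8 + 0) + (14 - 1*18))/(-212 + 324) + 546) = 1/((6*√8 + (14 - 18))/112 + 546) = 1/((6*(2*√2) - 4)*(1/112) + 546) = 1/((12*√2 - 4)*(1/112) + 546) = 1/((-4 + 12*√2)*(1/112) + 546) = 1/((-1/28 + 3*√2/28) + 546) = 1/(15287/28 + 3*√2/28)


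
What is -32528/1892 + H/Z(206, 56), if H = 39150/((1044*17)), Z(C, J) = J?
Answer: -15447853/900592 ≈ -17.153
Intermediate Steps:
H = 75/34 (H = 39150/17748 = 39150*(1/17748) = 75/34 ≈ 2.2059)
-32528/1892 + H/Z(206, 56) = -32528/1892 + (75/34)/56 = -32528*1/1892 + (75/34)*(1/56) = -8132/473 + 75/1904 = -15447853/900592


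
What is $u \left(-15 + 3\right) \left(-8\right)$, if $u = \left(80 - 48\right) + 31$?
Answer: $6048$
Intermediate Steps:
$u = 63$ ($u = 32 + 31 = 63$)
$u \left(-15 + 3\right) \left(-8\right) = 63 \left(-15 + 3\right) \left(-8\right) = 63 \left(\left(-12\right) \left(-8\right)\right) = 63 \cdot 96 = 6048$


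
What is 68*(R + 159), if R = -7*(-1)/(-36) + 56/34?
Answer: 98197/9 ≈ 10911.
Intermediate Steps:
R = 889/612 (R = 7*(-1/36) + 56*(1/34) = -7/36 + 28/17 = 889/612 ≈ 1.4526)
68*(R + 159) = 68*(889/612 + 159) = 68*(98197/612) = 98197/9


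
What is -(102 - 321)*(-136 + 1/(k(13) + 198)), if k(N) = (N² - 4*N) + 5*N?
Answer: -11317701/380 ≈ -29783.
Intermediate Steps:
k(N) = N + N²
-(102 - 321)*(-136 + 1/(k(13) + 198)) = -(102 - 321)*(-136 + 1/(13*(1 + 13) + 198)) = -(-219)*(-136 + 1/(13*14 + 198)) = -(-219)*(-136 + 1/(182 + 198)) = -(-219)*(-136 + 1/380) = -(-219)*(-51679)/380 = -1*11317701/380 = -11317701/380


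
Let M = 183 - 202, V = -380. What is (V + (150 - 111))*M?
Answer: 6479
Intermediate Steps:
M = -19
(V + (150 - 111))*M = (-380 + (150 - 111))*(-19) = (-380 + 39)*(-19) = -341*(-19) = 6479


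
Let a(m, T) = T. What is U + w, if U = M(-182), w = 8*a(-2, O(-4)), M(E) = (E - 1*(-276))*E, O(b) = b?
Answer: -17140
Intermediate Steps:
M(E) = E*(276 + E) (M(E) = (E + 276)*E = (276 + E)*E = E*(276 + E))
w = -32 (w = 8*(-4) = -32)
U = -17108 (U = -182*(276 - 182) = -182*94 = -17108)
U + w = -17108 - 32 = -17140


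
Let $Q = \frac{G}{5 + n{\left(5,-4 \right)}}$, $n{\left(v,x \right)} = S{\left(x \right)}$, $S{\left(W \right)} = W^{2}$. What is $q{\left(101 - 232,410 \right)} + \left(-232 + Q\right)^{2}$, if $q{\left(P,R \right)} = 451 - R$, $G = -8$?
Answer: $\frac{23832481}{441} \approx 54042.0$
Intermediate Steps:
$n{\left(v,x \right)} = x^{2}$
$Q = - \frac{8}{21}$ ($Q = \frac{1}{5 + \left(-4\right)^{2}} \left(-8\right) = \frac{1}{5 + 16} \left(-8\right) = \frac{1}{21} \left(-8\right) = - \frac{8}{21} \approx -0.38095$)
$q{\left(101 - 232,410 \right)} + \left(-232 + Q\right)^{2} = \left(451 - 410\right) + \left(-232 - \frac{8}{21}\right)^{2} = \left(451 - 410\right) + \left(- \frac{4880}{21}\right)^{2} = 41 + \frac{23814400}{441} = \frac{23832481}{441}$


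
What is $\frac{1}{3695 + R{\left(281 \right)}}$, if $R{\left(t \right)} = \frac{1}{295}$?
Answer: $\frac{295}{1090026} \approx 0.00027064$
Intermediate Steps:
$R{\left(t \right)} = \frac{1}{295}$
$\frac{1}{3695 + R{\left(281 \right)}} = \frac{1}{3695 + \frac{1}{295}} = \frac{1}{\frac{1090026}{295}} = \frac{295}{1090026}$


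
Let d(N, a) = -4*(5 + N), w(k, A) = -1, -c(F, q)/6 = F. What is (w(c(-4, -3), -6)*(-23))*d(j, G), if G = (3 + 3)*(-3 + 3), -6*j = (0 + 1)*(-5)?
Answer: -1610/3 ≈ -536.67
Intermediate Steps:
c(F, q) = -6*F
j = ⅚ (j = -(0 + 1)*(-5)/6 = -(-5)/6 = -⅙*(-5) = ⅚ ≈ 0.83333)
G = 0 (G = 6*0 = 0)
d(N, a) = -20 - 4*N
(w(c(-4, -3), -6)*(-23))*d(j, G) = (-1*(-23))*(-20 - 4*⅚) = 23*(-20 - 10/3) = 23*(-70/3) = -1610/3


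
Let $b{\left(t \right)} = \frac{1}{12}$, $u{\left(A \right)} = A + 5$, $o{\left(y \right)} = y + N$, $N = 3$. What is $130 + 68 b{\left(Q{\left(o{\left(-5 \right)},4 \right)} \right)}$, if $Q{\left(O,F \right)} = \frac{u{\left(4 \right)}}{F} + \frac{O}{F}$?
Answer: $\frac{407}{3} \approx 135.67$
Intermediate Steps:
$o{\left(y \right)} = 3 + y$ ($o{\left(y \right)} = y + 3 = 3 + y$)
$u{\left(A \right)} = 5 + A$
$Q{\left(O,F \right)} = \frac{9}{F} + \frac{O}{F}$ ($Q{\left(O,F \right)} = \frac{5 + 4}{F} + \frac{O}{F} = \frac{9}{F} + \frac{O}{F}$)
$b{\left(t \right)} = \frac{1}{12}$
$130 + 68 b{\left(Q{\left(o{\left(-5 \right)},4 \right)} \right)} = 130 + 68 \cdot \frac{1}{12} = 130 + \frac{17}{3} = \frac{407}{3}$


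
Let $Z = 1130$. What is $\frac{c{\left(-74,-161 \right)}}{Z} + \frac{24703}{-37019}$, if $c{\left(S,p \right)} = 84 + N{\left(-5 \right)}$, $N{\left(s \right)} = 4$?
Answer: $- \frac{12328359}{20915735} \approx -0.58943$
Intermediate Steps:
$c{\left(S,p \right)} = 88$ ($c{\left(S,p \right)} = 84 + 4 = 88$)
$\frac{c{\left(-74,-161 \right)}}{Z} + \frac{24703}{-37019} = \frac{88}{1130} + \frac{24703}{-37019} = 88 \cdot \frac{1}{1130} + 24703 \left(- \frac{1}{37019}\right) = \frac{44}{565} - \frac{24703}{37019} = - \frac{12328359}{20915735}$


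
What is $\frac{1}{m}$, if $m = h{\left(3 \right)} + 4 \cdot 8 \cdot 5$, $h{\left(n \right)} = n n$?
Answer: $\frac{1}{169} \approx 0.0059172$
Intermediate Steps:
$h{\left(n \right)} = n^{2}$
$m = 169$ ($m = 3^{2} + 4 \cdot 8 \cdot 5 = 9 + 32 \cdot 5 = 9 + 160 = 169$)
$\frac{1}{m} = \frac{1}{169}$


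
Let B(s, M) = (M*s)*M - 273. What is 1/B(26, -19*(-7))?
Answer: 1/459641 ≈ 2.1756e-6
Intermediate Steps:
B(s, M) = -273 + s*M**2 (B(s, M) = s*M**2 - 273 = -273 + s*M**2)
1/B(26, -19*(-7)) = 1/(-273 + 26*(-19*(-7))**2) = 1/(-273 + 26*133**2) = 1/(-273 + 26*17689) = 1/(-273 + 459914) = 1/459641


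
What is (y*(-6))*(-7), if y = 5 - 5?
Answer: 0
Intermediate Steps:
y = 0
(y*(-6))*(-7) = (0*(-6))*(-7) = 0*(-7) = 0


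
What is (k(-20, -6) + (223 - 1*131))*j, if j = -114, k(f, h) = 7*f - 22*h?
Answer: -9576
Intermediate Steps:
k(f, h) = -22*h + 7*f
(k(-20, -6) + (223 - 1*131))*j = ((-22*(-6) + 7*(-20)) + (223 - 1*131))*(-114) = ((132 - 140) + (223 - 131))*(-114) = (-8 + 92)*(-114) = 84*(-114) = -9576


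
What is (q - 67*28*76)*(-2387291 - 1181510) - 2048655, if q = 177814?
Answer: -125759458293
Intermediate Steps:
(q - 67*28*76)*(-2387291 - 1181510) - 2048655 = (177814 - 67*28*76)*(-2387291 - 1181510) - 2048655 = (177814 - 1876*76)*(-3568801) - 2048655 = (177814 - 142576)*(-3568801) - 2048655 = 35238*(-3568801) - 2048655 = -125757409638 - 2048655 = -125759458293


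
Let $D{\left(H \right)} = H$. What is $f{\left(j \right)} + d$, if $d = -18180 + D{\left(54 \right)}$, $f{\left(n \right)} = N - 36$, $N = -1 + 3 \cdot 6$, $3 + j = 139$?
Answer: $-18145$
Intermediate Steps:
$j = 136$ ($j = -3 + 139 = 136$)
$N = 17$ ($N = -1 + 18 = 17$)
$f{\left(n \right)} = -19$ ($f{\left(n \right)} = 17 - 36 = -19$)
$d = -18126$ ($d = -18180 + 54 = -18126$)
$f{\left(j \right)} + d = -19 - 18126 = -18145$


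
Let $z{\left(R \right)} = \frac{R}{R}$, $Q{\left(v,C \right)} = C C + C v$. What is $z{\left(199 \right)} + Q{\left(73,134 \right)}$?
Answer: $27739$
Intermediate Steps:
$Q{\left(v,C \right)} = C^{2} + C v$
$z{\left(R \right)} = 1$
$z{\left(199 \right)} + Q{\left(73,134 \right)} = 1 + 134 \left(134 + 73\right) = 1 + 134 \cdot 207 = 1 + 27738 = 27739$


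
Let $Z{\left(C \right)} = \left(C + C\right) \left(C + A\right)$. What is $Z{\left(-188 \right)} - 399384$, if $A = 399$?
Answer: $-478720$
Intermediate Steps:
$Z{\left(C \right)} = 2 C \left(399 + C\right)$ ($Z{\left(C \right)} = \left(C + C\right) \left(C + 399\right) = 2 C \left(399 + C\right)$)
$Z{\left(-188 \right)} - 399384 = 2 \left(-188\right) \left(399 - 188\right) - 399384 = 2 \left(-188\right) 211 - 399384 = -79336 - 399384 = -478720$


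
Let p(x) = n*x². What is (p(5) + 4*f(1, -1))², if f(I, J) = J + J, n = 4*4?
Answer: 153664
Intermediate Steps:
n = 16
f(I, J) = 2*J
p(x) = 16*x²
(p(5) + 4*f(1, -1))² = (16*5² + 4*(2*(-1)))² = (16*25 + 4*(-2))² = (400 - 8)² = 392² = 153664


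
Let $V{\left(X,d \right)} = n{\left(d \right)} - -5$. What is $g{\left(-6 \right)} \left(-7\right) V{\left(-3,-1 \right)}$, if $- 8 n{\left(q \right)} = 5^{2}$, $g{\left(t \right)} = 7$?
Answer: $- \frac{735}{8} \approx -91.875$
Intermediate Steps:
$n{\left(q \right)} = - \frac{25}{8}$ ($n{\left(q \right)} = - \frac{5^{2}}{8} = \left(- \frac{1}{8}\right) 25 = - \frac{25}{8}$)
$V{\left(X,d \right)} = \frac{15}{8}$ ($V{\left(X,d \right)} = - \frac{25}{8} - -5 = - \frac{25}{8} + 5 = \frac{15}{8}$)
$g{\left(-6 \right)} \left(-7\right) V{\left(-3,-1 \right)} = 7 \left(-7\right) \frac{15}{8} = \left(-49\right) \frac{15}{8} = - \frac{735}{8}$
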